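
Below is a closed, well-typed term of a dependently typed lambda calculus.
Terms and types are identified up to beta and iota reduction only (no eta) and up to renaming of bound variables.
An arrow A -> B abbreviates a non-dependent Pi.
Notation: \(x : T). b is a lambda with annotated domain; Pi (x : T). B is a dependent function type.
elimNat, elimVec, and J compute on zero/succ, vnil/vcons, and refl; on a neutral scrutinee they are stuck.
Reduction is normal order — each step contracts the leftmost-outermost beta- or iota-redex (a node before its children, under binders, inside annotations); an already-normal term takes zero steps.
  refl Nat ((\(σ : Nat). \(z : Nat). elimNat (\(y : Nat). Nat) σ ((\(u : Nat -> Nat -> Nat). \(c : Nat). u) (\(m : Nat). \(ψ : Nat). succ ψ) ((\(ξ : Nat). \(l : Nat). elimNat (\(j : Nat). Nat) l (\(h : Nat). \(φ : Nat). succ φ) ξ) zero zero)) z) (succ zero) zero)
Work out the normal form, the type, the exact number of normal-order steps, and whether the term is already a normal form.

resulting normal form:
  refl Nat (succ zero)
inferred type:
  Eq Nat (succ zero) (succ zero)
reduction steps (normal order): 3
started in normal form: no
first contracted redex: a beta-redex


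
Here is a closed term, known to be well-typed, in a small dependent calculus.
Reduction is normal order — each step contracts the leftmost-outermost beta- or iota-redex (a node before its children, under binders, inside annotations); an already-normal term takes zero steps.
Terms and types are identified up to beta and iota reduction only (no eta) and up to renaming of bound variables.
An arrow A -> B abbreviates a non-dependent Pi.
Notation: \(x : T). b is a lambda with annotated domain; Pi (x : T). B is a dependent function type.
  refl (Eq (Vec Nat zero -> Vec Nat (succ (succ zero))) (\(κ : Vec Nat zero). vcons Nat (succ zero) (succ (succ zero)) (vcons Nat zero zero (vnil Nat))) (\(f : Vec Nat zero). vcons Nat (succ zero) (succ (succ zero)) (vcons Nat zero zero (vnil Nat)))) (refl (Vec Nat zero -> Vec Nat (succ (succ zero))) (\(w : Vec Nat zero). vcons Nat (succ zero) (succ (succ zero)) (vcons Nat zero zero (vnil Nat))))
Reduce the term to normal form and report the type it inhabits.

normal form:
  refl (Eq (Vec Nat zero -> Vec Nat (succ (succ zero))) (\(κ : Vec Nat zero). vcons Nat (succ zero) (succ (succ zero)) (vcons Nat zero zero (vnil Nat))) (\(f : Vec Nat zero). vcons Nat (succ zero) (succ (succ zero)) (vcons Nat zero zero (vnil Nat)))) (refl (Vec Nat zero -> Vec Nat (succ (succ zero))) (\(w : Vec Nat zero). vcons Nat (succ zero) (succ (succ zero)) (vcons Nat zero zero (vnil Nat))))
inferred type:
  Eq (Eq (Vec Nat zero -> Vec Nat (succ (succ zero))) (\(κ : Vec Nat zero). vcons Nat (succ zero) (succ (succ zero)) (vcons Nat zero zero (vnil Nat))) (\(f : Vec Nat zero). vcons Nat (succ zero) (succ (succ zero)) (vcons Nat zero zero (vnil Nat)))) (refl (Vec Nat zero -> Vec Nat (succ (succ zero))) (\(w : Vec Nat zero). vcons Nat (succ zero) (succ (succ zero)) (vcons Nat zero zero (vnil Nat)))) (refl (Vec Nat zero -> Vec Nat (succ (succ zero))) (\(η : Vec Nat zero). vcons Nat (succ zero) (succ (succ zero)) (vcons Nat zero zero (vnil Nat))))


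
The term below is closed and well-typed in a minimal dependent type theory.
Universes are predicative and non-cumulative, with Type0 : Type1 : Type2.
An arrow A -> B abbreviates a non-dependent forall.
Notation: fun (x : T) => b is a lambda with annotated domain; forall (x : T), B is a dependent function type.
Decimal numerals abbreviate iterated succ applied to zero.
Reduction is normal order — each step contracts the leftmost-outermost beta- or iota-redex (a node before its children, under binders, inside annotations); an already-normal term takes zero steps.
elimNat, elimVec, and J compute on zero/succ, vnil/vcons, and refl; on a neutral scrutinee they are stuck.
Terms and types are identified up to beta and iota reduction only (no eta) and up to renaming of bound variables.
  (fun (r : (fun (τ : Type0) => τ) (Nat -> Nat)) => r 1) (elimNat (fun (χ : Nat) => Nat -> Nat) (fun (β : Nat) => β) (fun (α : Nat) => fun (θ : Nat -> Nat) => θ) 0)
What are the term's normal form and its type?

resulting normal form:
  1
type:
  Nat
observation: normalization takes exactly 3 steps under the normal-order strategy.


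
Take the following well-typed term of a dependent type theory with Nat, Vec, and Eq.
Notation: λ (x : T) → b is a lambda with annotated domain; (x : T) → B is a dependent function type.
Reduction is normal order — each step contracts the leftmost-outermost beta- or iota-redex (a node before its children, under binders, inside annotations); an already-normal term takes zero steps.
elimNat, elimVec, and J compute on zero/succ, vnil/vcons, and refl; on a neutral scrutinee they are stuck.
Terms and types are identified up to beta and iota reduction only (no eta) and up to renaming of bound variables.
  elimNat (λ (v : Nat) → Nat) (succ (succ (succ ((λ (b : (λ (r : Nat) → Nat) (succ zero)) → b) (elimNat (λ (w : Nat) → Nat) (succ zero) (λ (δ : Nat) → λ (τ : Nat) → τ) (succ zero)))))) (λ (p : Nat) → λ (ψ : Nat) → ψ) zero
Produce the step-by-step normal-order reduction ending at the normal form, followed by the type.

reduction (normal order):
  elimNat (λ (v : Nat) → Nat) (succ (succ (succ ((λ (b : (λ (r : Nat) → Nat) (succ zero)) → b) (elimNat (λ (w : Nat) → Nat) (succ zero) (λ (δ : Nat) → λ (τ : Nat) → τ) (succ zero)))))) (λ (p : Nat) → λ (ψ : Nat) → ψ) zero
  ~> succ (succ (succ ((λ (v : (λ (b : Nat) → Nat) (succ zero)) → v) (elimNat (λ (r : Nat) → Nat) (succ zero) (λ (w : Nat) → λ (δ : Nat) → δ) (succ zero)))))
  ~> succ (succ (succ (elimNat (λ (v : Nat) → Nat) (succ zero) (λ (b : Nat) → λ (r : Nat) → r) (succ zero))))
  ~> succ (succ (succ ((λ (v : Nat) → λ (b : Nat) → b) zero (elimNat (λ (r : Nat) → Nat) (succ zero) (λ (w : Nat) → λ (δ : Nat) → δ) zero))))
  ~> succ (succ (succ ((λ (v : Nat) → v) (elimNat (λ (b : Nat) → Nat) (succ zero) (λ (r : Nat) → λ (w : Nat) → w) zero))))
  ~> succ (succ (succ (elimNat (λ (v : Nat) → Nat) (succ zero) (λ (b : Nat) → λ (r : Nat) → r) zero)))
  ~> succ (succ (succ (succ zero)))
the term's type:
  Nat


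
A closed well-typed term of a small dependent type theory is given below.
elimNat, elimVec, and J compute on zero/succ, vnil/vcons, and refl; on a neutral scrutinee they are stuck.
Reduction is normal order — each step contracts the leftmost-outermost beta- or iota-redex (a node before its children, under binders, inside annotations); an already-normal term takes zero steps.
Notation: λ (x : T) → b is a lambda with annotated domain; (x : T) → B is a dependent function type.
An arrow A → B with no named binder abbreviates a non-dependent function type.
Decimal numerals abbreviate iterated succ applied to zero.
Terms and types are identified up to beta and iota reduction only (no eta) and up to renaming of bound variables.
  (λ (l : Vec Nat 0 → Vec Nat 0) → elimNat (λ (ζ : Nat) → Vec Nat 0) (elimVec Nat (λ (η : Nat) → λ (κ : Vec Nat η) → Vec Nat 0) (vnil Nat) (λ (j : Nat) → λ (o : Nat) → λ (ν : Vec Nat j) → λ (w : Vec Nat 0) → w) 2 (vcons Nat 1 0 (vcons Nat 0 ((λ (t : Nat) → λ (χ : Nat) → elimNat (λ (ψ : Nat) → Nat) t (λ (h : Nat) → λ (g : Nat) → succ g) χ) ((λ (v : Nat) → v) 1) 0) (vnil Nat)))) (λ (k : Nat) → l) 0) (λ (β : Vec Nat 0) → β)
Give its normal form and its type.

resulting normal form:
  vnil Nat
type:
  Vec Nat 0
observation: 13 normal-order steps separate the term from its normal form.


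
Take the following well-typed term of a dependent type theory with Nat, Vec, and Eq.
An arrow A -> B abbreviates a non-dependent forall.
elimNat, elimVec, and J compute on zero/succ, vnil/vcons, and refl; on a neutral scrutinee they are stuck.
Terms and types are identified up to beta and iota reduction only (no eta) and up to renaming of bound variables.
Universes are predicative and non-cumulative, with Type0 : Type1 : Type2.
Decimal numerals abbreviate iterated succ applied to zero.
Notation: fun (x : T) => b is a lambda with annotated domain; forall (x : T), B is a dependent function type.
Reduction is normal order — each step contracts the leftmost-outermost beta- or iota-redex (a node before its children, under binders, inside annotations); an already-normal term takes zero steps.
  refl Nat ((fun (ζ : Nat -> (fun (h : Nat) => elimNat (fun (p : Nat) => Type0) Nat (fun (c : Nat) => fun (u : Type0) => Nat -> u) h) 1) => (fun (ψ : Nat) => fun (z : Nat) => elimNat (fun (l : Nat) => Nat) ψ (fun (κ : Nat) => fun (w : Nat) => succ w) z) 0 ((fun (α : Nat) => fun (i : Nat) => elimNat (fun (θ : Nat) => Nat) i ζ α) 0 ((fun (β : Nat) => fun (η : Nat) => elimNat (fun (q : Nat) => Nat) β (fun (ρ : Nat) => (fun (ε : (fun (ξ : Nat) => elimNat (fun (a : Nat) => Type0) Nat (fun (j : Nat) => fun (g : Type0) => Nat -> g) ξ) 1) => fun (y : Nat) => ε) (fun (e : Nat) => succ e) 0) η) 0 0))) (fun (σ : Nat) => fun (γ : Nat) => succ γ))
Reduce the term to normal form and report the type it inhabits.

normal form:
  refl Nat 0
inferred type:
  Eq Nat 0 0
observation: 10 normal-order steps normalize the term, beginning with a beta-redex.


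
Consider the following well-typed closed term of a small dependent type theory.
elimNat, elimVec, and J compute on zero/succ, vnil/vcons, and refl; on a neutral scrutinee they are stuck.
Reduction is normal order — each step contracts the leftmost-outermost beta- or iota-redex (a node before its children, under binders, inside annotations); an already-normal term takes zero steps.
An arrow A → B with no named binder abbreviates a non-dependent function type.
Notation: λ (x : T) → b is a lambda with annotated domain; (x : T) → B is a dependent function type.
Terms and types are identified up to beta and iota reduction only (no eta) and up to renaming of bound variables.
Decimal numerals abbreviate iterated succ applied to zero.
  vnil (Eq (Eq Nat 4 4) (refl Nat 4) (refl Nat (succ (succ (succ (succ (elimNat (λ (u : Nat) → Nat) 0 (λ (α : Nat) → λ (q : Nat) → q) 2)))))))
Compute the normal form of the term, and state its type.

normal form:
  vnil (Eq (Eq Nat 4 4) (refl Nat 4) (refl Nat 4))
the term's type:
  Vec (Eq (Eq Nat 4 4) (refl Nat 4) (refl Nat 4)) 0


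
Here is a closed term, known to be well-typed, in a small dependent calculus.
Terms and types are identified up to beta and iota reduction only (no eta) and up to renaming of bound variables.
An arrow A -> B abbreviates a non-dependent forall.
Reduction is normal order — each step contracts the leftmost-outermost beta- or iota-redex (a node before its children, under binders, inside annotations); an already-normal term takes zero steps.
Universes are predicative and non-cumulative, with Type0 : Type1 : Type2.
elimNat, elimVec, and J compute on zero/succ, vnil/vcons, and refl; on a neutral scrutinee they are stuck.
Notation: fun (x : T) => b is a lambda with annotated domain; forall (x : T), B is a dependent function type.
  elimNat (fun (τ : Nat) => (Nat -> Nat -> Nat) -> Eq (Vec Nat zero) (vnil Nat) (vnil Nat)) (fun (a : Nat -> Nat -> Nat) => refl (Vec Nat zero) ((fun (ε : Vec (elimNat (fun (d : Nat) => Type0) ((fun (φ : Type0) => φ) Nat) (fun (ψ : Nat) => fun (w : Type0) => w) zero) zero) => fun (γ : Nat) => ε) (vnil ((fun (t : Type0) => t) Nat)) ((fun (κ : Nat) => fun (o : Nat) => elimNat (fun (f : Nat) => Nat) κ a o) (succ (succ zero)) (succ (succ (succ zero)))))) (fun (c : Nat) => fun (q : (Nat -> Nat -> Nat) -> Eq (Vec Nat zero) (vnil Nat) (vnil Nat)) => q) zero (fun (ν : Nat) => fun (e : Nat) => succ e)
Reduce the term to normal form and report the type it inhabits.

resulting normal form:
  refl (Vec Nat zero) (vnil Nat)
type:
  Eq (Vec Nat zero) (vnil Nat) (vnil Nat)


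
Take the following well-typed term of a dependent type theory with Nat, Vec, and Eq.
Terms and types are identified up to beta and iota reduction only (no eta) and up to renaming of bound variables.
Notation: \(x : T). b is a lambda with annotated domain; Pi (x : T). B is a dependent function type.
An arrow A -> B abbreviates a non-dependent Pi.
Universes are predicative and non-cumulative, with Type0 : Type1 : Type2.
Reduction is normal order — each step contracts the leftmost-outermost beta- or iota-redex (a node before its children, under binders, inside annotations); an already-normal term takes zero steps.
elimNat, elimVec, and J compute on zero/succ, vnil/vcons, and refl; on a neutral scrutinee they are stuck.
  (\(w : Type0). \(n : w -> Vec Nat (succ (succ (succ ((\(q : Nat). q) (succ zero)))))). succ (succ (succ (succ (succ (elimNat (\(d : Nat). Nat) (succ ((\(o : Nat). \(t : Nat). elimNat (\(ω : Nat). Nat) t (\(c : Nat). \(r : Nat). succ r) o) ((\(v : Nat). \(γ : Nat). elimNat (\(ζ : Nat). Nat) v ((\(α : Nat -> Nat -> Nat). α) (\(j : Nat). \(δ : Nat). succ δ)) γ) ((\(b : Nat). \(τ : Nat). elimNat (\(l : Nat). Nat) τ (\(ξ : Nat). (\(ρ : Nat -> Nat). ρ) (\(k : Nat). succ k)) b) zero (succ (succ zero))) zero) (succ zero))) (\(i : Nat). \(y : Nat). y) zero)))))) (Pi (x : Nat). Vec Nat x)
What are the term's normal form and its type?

resulting normal form:
  \(w : (Pi (n : Nat). Vec Nat n) -> Vec Nat (succ (succ (succ (succ zero))))). succ (succ (succ (succ (succ (succ (succ (succ (succ zero))))))))
the term's type:
  ((Pi (w : Nat). Vec Nat w) -> Vec Nat (succ (succ (succ (succ zero))))) -> Nat
observation: normalization takes exactly 18 steps under the normal-order strategy.


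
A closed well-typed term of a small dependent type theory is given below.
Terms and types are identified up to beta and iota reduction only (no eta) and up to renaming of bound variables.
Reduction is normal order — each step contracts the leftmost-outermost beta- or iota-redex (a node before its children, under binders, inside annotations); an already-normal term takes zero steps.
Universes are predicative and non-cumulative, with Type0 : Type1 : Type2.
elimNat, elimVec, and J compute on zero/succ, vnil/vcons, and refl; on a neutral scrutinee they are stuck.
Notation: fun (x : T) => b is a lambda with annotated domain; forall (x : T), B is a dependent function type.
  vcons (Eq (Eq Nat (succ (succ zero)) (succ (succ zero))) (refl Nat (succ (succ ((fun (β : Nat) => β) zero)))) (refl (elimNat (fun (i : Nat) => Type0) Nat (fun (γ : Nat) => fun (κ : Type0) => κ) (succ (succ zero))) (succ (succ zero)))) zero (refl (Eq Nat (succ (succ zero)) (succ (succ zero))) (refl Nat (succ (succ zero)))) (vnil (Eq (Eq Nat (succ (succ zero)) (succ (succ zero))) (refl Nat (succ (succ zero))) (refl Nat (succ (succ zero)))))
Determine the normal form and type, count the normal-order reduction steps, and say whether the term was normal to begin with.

reduced normal form:
  vcons (Eq (Eq Nat (succ (succ zero)) (succ (succ zero))) (refl Nat (succ (succ zero))) (refl Nat (succ (succ zero)))) zero (refl (Eq Nat (succ (succ zero)) (succ (succ zero))) (refl Nat (succ (succ zero)))) (vnil (Eq (Eq Nat (succ (succ zero)) (succ (succ zero))) (refl Nat (succ (succ zero))) (refl Nat (succ (succ zero)))))
type:
  Vec (Eq (Eq Nat (succ (succ zero)) (succ (succ zero))) (refl Nat (succ (succ zero))) (refl Nat (succ (succ zero)))) (succ zero)
normal-order step count: 8
already normal: no
first contracted redex: a beta-redex


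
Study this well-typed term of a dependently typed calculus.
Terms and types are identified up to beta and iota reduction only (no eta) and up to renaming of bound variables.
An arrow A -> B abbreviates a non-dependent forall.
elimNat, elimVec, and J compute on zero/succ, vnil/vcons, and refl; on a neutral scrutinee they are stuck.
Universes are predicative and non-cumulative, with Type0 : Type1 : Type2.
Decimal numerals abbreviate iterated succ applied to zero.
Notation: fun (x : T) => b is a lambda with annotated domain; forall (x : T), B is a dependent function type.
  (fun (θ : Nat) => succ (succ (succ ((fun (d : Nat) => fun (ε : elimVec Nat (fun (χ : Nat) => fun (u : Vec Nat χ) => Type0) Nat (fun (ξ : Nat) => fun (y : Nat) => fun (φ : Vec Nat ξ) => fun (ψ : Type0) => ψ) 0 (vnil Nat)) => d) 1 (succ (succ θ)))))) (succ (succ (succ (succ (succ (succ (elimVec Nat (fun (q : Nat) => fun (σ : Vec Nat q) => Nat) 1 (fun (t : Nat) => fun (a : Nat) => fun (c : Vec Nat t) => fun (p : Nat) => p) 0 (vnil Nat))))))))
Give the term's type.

type:
  Nat


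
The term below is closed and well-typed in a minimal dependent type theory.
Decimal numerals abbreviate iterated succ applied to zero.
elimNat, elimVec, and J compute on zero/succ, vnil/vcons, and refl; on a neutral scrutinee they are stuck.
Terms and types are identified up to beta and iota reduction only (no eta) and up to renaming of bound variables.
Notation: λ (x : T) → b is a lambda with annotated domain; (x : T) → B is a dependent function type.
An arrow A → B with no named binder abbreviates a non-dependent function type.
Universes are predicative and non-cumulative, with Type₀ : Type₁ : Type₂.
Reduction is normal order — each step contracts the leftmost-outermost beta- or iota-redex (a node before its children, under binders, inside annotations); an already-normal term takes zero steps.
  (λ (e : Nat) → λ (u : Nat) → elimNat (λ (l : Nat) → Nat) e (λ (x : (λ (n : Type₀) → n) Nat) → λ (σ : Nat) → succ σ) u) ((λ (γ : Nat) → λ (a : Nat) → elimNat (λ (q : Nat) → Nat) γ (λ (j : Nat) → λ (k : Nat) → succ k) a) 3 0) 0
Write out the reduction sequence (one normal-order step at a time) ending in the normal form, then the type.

normal-order reduction:
  (λ (e : Nat) → λ (u : Nat) → elimNat (λ (l : Nat) → Nat) e (λ (x : (λ (n : Type₀) → n) Nat) → λ (σ : Nat) → succ σ) u) ((λ (γ : Nat) → λ (a : Nat) → elimNat (λ (q : Nat) → Nat) γ (λ (j : Nat) → λ (k : Nat) → succ k) a) 3 0) 0
  ~> (λ (e : Nat) → elimNat (λ (u : Nat) → Nat) ((λ (l : Nat) → λ (x : Nat) → elimNat (λ (n : Nat) → Nat) l (λ (σ : Nat) → λ (γ : Nat) → succ γ) x) 3 0) (λ (a : (λ (q : Type₀) → q) Nat) → λ (j : Nat) → succ j) e) 0
  ~> elimNat (λ (e : Nat) → Nat) ((λ (u : Nat) → λ (l : Nat) → elimNat (λ (x : Nat) → Nat) u (λ (n : Nat) → λ (σ : Nat) → succ σ) l) 3 0) (λ (γ : (λ (a : Type₀) → a) Nat) → λ (q : Nat) → succ q) 0
  ~> (λ (e : Nat) → λ (u : Nat) → elimNat (λ (l : Nat) → Nat) e (λ (x : Nat) → λ (n : Nat) → succ n) u) 3 0
  ~> (λ (e : Nat) → elimNat (λ (u : Nat) → Nat) 3 (λ (l : Nat) → λ (x : Nat) → succ x) e) 0
  ~> elimNat (λ (e : Nat) → Nat) 3 (λ (u : Nat) → λ (l : Nat) → succ l) 0
  ~> 3
type:
  Nat


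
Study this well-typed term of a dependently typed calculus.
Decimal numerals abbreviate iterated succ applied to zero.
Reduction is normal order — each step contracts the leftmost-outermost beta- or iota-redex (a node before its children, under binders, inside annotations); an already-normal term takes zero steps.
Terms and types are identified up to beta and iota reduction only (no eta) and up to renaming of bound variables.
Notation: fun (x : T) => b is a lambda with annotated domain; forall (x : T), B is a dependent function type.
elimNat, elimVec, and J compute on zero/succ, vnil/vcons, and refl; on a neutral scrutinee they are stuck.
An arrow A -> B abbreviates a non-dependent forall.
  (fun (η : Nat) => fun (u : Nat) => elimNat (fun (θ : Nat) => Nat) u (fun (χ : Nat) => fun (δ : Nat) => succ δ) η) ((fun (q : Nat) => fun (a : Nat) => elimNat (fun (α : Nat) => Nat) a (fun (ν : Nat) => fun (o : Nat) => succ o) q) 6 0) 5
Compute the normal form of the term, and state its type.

normal form:
  11
inferred type:
  Nat


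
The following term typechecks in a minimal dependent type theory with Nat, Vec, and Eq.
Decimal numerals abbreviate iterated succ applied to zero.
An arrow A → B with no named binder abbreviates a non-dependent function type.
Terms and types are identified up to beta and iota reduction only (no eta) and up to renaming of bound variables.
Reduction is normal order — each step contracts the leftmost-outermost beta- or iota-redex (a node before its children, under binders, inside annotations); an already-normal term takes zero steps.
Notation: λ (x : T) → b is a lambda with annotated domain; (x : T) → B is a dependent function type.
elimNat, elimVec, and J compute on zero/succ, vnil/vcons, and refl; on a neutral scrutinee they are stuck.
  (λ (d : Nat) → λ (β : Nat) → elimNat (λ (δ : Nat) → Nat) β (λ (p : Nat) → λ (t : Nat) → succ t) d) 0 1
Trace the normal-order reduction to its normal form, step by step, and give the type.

normal-order reduction:
  (λ (d : Nat) → λ (β : Nat) → elimNat (λ (δ : Nat) → Nat) β (λ (p : Nat) → λ (t : Nat) → succ t) d) 0 1
  ~> (λ (d : Nat) → elimNat (λ (β : Nat) → Nat) d (λ (δ : Nat) → λ (p : Nat) → succ p) 0) 1
  ~> elimNat (λ (d : Nat) → Nat) 1 (λ (β : Nat) → λ (δ : Nat) → succ δ) 0
  ~> 1
inferred type:
  Nat


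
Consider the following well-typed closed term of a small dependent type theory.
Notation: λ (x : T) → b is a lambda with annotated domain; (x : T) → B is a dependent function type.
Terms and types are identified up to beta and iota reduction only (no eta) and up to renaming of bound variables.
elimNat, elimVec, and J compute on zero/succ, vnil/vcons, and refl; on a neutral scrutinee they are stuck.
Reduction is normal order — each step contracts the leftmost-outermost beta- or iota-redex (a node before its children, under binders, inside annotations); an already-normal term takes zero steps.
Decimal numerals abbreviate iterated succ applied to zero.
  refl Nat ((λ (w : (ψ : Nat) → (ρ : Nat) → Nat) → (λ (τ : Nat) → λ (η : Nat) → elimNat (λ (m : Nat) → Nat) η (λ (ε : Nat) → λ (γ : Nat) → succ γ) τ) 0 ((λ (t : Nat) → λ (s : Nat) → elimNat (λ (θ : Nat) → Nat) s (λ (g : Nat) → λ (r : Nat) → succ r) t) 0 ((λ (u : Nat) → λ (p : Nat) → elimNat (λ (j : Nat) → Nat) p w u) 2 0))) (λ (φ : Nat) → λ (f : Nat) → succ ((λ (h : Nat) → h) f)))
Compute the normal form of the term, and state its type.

reduced normal form:
  refl Nat 2
the term's type:
  Eq Nat 2 2
observation: the first redex contracted is a beta-redex; the normal form is reached in 18 normal-order steps.


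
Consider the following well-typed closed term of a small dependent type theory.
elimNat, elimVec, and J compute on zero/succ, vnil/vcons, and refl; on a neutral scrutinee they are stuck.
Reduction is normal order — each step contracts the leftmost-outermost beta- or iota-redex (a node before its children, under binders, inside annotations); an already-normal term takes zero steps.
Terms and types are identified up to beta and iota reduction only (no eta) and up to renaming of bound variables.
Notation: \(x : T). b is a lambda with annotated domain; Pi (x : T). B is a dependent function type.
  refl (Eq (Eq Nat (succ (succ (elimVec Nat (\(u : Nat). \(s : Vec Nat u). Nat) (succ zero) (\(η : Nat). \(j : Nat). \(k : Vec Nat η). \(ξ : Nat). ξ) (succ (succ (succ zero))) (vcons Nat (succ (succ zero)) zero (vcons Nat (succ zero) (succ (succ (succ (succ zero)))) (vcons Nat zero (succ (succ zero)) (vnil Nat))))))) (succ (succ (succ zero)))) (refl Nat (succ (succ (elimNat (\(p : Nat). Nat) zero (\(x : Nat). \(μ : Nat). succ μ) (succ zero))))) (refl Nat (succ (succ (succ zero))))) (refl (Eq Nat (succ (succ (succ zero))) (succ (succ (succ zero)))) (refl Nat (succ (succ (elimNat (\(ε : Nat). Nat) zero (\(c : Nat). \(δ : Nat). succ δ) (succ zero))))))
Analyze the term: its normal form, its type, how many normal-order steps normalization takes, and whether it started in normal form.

normal form:
  refl (Eq (Eq Nat (succ (succ (succ zero))) (succ (succ (succ zero)))) (refl Nat (succ (succ (succ zero)))) (refl Nat (succ (succ (succ zero))))) (refl (Eq Nat (succ (succ (succ zero))) (succ (succ (succ zero)))) (refl Nat (succ (succ (succ zero)))))
inferred type:
  Eq (Eq (Eq Nat (succ (succ (succ zero))) (succ (succ (succ zero)))) (refl Nat (succ (succ (succ zero)))) (refl Nat (succ (succ (succ zero))))) (refl (Eq Nat (succ (succ (succ zero))) (succ (succ (succ zero)))) (refl Nat (succ (succ (succ zero))))) (refl (Eq Nat (succ (succ (succ zero))) (succ (succ (succ zero)))) (refl Nat (succ (succ (succ zero)))))
normal-order step count: 24
started in normal form: no
first redex: an elimVec iota-redex


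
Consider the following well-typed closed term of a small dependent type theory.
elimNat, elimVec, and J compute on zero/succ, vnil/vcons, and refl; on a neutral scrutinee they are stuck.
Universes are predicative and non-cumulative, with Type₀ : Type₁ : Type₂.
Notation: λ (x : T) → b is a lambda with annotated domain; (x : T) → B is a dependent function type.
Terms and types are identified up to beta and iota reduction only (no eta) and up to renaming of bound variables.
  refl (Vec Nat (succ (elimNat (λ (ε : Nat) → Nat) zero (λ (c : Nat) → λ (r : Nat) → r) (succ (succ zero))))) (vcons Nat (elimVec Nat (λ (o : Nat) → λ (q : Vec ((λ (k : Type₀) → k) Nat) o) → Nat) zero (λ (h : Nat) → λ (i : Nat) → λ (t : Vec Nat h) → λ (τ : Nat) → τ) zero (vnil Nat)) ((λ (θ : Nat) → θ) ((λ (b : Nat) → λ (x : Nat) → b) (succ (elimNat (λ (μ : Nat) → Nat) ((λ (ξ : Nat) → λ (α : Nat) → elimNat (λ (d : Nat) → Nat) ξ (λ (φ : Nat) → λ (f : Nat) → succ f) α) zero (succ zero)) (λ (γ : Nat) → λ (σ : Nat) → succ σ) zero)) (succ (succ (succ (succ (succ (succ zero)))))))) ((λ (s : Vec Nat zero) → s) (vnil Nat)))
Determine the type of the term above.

inferred type:
  Eq (Vec Nat (succ zero)) (vcons Nat zero (succ (succ zero)) (vnil Nat)) (vcons Nat zero (succ (succ zero)) (vnil Nat))


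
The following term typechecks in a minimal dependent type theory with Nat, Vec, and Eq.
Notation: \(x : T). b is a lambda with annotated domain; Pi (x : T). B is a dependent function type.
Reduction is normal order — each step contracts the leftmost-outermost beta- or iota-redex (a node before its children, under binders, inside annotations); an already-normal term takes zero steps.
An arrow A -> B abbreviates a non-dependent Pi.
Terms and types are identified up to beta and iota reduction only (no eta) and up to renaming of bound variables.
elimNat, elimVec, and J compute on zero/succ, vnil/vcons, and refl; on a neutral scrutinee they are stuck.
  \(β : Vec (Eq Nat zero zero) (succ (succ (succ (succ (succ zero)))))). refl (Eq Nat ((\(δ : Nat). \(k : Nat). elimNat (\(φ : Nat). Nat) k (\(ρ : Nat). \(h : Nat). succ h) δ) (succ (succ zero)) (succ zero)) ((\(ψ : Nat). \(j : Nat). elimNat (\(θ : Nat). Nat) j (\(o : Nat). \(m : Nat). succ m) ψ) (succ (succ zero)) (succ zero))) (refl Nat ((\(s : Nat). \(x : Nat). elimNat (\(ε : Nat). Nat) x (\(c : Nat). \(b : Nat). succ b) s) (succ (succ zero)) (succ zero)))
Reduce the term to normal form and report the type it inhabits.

resulting normal form:
  \(β : Vec (Eq Nat zero zero) (succ (succ (succ (succ (succ zero)))))). refl (Eq Nat (succ (succ (succ zero))) (succ (succ (succ zero)))) (refl Nat (succ (succ (succ zero))))
type:
  Vec (Eq Nat zero zero) (succ (succ (succ (succ (succ zero))))) -> Eq (Eq Nat (succ (succ (succ zero))) (succ (succ (succ zero)))) (refl Nat (succ (succ (succ zero)))) (refl Nat (succ (succ (succ zero))))


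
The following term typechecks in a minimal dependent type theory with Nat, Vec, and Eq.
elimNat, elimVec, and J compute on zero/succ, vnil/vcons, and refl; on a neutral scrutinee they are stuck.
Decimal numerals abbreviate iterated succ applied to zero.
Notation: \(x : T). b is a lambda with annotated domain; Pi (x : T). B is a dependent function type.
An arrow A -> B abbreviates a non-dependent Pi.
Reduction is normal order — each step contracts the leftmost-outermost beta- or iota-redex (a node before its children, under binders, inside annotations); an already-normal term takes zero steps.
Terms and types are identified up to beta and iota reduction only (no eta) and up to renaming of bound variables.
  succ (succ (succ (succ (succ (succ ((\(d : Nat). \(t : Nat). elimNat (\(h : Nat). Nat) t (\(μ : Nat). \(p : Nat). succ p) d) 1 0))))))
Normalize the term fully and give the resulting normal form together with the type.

resulting normal form:
  7
inferred type:
  Nat
observation: 6 normal-order steps separate the term from its normal form.


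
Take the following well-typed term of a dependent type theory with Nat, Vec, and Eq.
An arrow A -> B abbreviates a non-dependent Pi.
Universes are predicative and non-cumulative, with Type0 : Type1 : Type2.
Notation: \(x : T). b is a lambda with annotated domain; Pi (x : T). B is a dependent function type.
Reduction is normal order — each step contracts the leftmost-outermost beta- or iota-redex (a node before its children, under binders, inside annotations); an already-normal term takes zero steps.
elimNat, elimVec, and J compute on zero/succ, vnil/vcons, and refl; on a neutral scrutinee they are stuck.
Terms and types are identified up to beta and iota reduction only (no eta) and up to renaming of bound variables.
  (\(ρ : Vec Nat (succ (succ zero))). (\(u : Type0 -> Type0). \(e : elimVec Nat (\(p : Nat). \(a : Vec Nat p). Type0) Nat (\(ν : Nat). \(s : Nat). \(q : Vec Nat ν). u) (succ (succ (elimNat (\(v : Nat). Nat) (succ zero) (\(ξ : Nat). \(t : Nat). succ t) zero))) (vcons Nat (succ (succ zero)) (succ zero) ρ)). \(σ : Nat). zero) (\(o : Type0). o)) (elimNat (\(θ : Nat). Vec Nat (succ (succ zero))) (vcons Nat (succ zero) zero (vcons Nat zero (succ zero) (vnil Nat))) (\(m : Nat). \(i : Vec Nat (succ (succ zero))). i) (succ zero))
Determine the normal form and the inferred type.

resulting normal form:
  \(ρ : Nat). \(u : Nat). zero
type:
  Nat -> Nat -> Nat


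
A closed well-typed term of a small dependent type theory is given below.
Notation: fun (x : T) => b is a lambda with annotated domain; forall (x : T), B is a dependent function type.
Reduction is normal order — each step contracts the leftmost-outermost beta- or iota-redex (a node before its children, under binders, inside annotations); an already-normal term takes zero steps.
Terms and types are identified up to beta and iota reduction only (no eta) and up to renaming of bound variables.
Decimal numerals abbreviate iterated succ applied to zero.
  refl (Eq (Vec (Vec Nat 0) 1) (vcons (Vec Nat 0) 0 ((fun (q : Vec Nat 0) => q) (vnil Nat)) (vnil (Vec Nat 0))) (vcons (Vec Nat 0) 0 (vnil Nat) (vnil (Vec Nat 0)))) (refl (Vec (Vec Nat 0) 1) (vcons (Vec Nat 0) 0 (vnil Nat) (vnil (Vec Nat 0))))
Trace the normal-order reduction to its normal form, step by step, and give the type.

normal-order reduction:
  refl (Eq (Vec (Vec Nat 0) 1) (vcons (Vec Nat 0) 0 ((fun (q : Vec Nat 0) => q) (vnil Nat)) (vnil (Vec Nat 0))) (vcons (Vec Nat 0) 0 (vnil Nat) (vnil (Vec Nat 0)))) (refl (Vec (Vec Nat 0) 1) (vcons (Vec Nat 0) 0 (vnil Nat) (vnil (Vec Nat 0))))
  ~> refl (Eq (Vec (Vec Nat 0) 1) (vcons (Vec Nat 0) 0 (vnil Nat) (vnil (Vec Nat 0))) (vcons (Vec Nat 0) 0 (vnil Nat) (vnil (Vec Nat 0)))) (refl (Vec (Vec Nat 0) 1) (vcons (Vec Nat 0) 0 (vnil Nat) (vnil (Vec Nat 0))))
the term's type:
  Eq (Eq (Vec (Vec Nat 0) 1) (vcons (Vec Nat 0) 0 (vnil Nat) (vnil (Vec Nat 0))) (vcons (Vec Nat 0) 0 (vnil Nat) (vnil (Vec Nat 0)))) (refl (Vec (Vec Nat 0) 1) (vcons (Vec Nat 0) 0 (vnil Nat) (vnil (Vec Nat 0)))) (refl (Vec (Vec Nat 0) 1) (vcons (Vec Nat 0) 0 (vnil Nat) (vnil (Vec Nat 0))))


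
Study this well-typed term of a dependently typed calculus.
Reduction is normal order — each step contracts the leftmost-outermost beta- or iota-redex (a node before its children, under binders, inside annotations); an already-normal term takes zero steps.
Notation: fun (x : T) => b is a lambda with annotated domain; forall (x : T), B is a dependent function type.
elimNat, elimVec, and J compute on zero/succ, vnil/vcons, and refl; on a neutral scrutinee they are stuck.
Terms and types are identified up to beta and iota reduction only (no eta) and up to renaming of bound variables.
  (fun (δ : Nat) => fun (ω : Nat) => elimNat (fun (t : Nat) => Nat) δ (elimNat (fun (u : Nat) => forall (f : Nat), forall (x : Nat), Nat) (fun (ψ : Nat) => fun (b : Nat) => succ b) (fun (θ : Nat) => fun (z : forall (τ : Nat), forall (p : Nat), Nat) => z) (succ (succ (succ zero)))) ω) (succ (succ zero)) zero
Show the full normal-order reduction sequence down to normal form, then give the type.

reduction (normal order):
  (fun (δ : Nat) => fun (ω : Nat) => elimNat (fun (t : Nat) => Nat) δ (elimNat (fun (u : Nat) => forall (f : Nat), forall (x : Nat), Nat) (fun (ψ : Nat) => fun (b : Nat) => succ b) (fun (θ : Nat) => fun (z : forall (τ : Nat), forall (p : Nat), Nat) => z) (succ (succ (succ zero)))) ω) (succ (succ zero)) zero
  ~> (fun (δ : Nat) => elimNat (fun (ω : Nat) => Nat) (succ (succ zero)) (elimNat (fun (t : Nat) => forall (u : Nat), forall (f : Nat), Nat) (fun (x : Nat) => fun (ψ : Nat) => succ ψ) (fun (b : Nat) => fun (θ : forall (z : Nat), forall (τ : Nat), Nat) => θ) (succ (succ (succ zero)))) δ) zero
  ~> elimNat (fun (δ : Nat) => Nat) (succ (succ zero)) (elimNat (fun (ω : Nat) => forall (t : Nat), forall (u : Nat), Nat) (fun (f : Nat) => fun (x : Nat) => succ x) (fun (ψ : Nat) => fun (b : forall (θ : Nat), forall (z : Nat), Nat) => b) (succ (succ (succ zero)))) zero
  ~> succ (succ zero)
type:
  Nat


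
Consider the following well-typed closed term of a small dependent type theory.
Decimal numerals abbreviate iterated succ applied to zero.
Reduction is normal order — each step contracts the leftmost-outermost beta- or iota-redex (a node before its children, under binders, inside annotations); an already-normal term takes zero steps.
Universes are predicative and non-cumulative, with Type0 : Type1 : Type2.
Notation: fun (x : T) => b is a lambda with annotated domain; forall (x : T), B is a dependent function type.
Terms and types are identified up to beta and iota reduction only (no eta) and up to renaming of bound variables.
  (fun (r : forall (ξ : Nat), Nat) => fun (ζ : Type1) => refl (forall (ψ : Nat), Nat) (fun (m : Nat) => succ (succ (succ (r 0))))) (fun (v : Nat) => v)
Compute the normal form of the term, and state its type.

normal form:
  fun (r : Type1) => refl (forall (ξ : Nat), Nat) (fun (ζ : Nat) => 3)
inferred type:
  forall (r : Type1), Eq (forall (ξ : Nat), Nat) (fun (ζ : Nat) => 3) (fun (ψ : Nat) => 3)
observation: reduction starts at a beta-redex, and 2 normal-order steps reach the normal form.


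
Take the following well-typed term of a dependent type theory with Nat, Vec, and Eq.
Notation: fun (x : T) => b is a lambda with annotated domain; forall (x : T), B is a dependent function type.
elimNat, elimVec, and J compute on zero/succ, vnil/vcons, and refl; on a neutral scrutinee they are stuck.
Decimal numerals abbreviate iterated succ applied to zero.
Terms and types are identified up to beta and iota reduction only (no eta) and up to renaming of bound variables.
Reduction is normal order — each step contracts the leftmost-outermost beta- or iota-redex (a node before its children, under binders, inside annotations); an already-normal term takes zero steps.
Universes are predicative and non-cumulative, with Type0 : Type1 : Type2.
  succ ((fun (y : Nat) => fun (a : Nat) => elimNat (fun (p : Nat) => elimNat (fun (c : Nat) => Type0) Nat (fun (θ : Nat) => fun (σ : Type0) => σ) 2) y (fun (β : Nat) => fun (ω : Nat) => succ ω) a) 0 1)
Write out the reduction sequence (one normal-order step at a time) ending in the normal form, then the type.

normal-order reduction:
  succ ((fun (y : Nat) => fun (a : Nat) => elimNat (fun (p : Nat) => elimNat (fun (c : Nat) => Type0) Nat (fun (θ : Nat) => fun (σ : Type0) => σ) 2) y (fun (β : Nat) => fun (ω : Nat) => succ ω) a) 0 1)
  ~> succ ((fun (y : Nat) => elimNat (fun (a : Nat) => elimNat (fun (p : Nat) => Type0) Nat (fun (c : Nat) => fun (θ : Type0) => θ) 2) 0 (fun (σ : Nat) => fun (β : Nat) => succ β) y) 1)
  ~> succ (elimNat (fun (y : Nat) => elimNat (fun (a : Nat) => Type0) Nat (fun (p : Nat) => fun (c : Type0) => c) 2) 0 (fun (θ : Nat) => fun (σ : Nat) => succ σ) 1)
  ~> succ ((fun (y : Nat) => fun (a : Nat) => succ a) 0 (elimNat (fun (p : Nat) => elimNat (fun (c : Nat) => Type0) Nat (fun (θ : Nat) => fun (σ : Type0) => σ) 2) 0 (fun (β : Nat) => fun (ω : Nat) => succ ω) 0))
  ~> succ ((fun (y : Nat) => succ y) (elimNat (fun (a : Nat) => elimNat (fun (p : Nat) => Type0) Nat (fun (c : Nat) => fun (θ : Type0) => θ) 2) 0 (fun (σ : Nat) => fun (β : Nat) => succ β) 0))
  ~> succ (succ (elimNat (fun (y : Nat) => elimNat (fun (a : Nat) => Type0) Nat (fun (p : Nat) => fun (c : Type0) => c) 2) 0 (fun (θ : Nat) => fun (σ : Nat) => succ σ) 0))
  ~> 2
inferred type:
  Nat


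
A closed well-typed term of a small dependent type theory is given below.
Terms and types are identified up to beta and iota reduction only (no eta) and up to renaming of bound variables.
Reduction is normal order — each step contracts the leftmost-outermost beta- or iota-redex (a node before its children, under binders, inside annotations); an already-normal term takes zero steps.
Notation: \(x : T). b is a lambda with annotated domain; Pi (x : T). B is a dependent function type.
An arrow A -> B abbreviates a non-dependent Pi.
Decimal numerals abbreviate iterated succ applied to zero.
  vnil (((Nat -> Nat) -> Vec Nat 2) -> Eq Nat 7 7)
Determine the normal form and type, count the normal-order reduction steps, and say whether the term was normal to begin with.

resulting normal form:
  vnil (((Nat -> Nat) -> Vec Nat 2) -> Eq Nat 7 7)
the term's type:
  Vec (((Nat -> Nat) -> Vec Nat 2) -> Eq Nat 7 7) 0
normal-order step count: 0
started in normal form: yes


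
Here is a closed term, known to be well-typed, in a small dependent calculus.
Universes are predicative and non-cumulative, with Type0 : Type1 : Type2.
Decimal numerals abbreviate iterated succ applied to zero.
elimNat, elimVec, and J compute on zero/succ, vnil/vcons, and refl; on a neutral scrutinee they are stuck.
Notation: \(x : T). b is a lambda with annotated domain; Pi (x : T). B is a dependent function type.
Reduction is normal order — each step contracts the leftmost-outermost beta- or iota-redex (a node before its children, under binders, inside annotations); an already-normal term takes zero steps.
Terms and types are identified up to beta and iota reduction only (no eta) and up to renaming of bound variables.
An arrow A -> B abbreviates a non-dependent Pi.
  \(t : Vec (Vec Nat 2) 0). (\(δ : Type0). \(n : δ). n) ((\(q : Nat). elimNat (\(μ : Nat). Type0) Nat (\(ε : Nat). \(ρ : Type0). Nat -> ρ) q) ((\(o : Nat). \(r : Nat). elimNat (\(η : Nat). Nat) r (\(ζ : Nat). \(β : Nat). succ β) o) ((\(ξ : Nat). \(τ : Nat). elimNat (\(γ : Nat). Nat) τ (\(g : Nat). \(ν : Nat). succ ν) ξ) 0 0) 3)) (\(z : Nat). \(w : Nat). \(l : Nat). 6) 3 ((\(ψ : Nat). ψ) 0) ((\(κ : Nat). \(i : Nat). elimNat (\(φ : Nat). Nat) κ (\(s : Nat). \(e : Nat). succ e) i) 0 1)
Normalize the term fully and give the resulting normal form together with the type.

normal form:
  \(t : Vec (Vec Nat 2) 0). 6
the term's type:
  Vec (Vec Nat 2) 0 -> Nat


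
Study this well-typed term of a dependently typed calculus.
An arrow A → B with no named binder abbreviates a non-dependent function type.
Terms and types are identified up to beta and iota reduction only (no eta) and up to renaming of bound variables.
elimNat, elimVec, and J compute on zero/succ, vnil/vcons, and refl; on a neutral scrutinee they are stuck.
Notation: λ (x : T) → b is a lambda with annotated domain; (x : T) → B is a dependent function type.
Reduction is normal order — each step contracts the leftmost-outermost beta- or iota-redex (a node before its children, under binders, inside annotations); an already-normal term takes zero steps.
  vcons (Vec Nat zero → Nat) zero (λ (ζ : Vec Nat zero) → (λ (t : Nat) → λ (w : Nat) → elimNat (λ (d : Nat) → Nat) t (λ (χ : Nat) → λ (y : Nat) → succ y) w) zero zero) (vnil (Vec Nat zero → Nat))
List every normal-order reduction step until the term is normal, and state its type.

reduction (normal order):
  vcons (Vec Nat zero → Nat) zero (λ (ζ : Vec Nat zero) → (λ (t : Nat) → λ (w : Nat) → elimNat (λ (d : Nat) → Nat) t (λ (χ : Nat) → λ (y : Nat) → succ y) w) zero zero) (vnil (Vec Nat zero → Nat))
  ~> vcons (Vec Nat zero → Nat) zero (λ (ζ : Vec Nat zero) → (λ (t : Nat) → elimNat (λ (w : Nat) → Nat) zero (λ (d : Nat) → λ (χ : Nat) → succ χ) t) zero) (vnil (Vec Nat zero → Nat))
  ~> vcons (Vec Nat zero → Nat) zero (λ (ζ : Vec Nat zero) → elimNat (λ (t : Nat) → Nat) zero (λ (w : Nat) → λ (d : Nat) → succ d) zero) (vnil (Vec Nat zero → Nat))
  ~> vcons (Vec Nat zero → Nat) zero (λ (ζ : Vec Nat zero) → zero) (vnil (Vec Nat zero → Nat))
inferred type:
  Vec (Vec Nat zero → Nat) (succ zero)
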